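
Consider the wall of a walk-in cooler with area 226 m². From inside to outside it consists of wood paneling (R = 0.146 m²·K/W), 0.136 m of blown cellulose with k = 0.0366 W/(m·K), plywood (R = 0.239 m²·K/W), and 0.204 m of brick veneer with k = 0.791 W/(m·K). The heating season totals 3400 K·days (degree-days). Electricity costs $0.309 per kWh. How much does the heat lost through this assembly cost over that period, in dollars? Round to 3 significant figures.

1310 dollars

0.136/0.0366 = 3.716
0.204/0.791 = 0.2579
R_total = 0.146 + 3.716 + 0.239 + 0.2579 = 4.359 m²·K/W
E = A × HDD × 24 / R / 1000 = 226 × 3400 × 24 / 4.359 / 1000 = 4231 kWh
Cost = 4231 × 0.309 = $1307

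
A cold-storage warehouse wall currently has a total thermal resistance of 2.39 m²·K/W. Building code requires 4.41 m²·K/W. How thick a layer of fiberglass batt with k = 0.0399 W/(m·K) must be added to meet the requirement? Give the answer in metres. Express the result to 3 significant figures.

ΔR = 4.41 − 2.39 = 2.02 m²·K/W
L = ΔR × k = 2.02 × 0.0399 = 0.0806 m

0.0806 m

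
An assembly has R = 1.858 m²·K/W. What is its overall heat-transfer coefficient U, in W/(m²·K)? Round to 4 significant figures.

0.5382 W/(m²·K)

U = 1/R = 1/1.858 = 0.53821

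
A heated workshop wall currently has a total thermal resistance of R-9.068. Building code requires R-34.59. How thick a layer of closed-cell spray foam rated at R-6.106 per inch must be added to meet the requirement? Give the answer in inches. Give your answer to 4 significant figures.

4.180 in

ΔR = 34.59 − 9.068 = 25.522 ft²·°F·h/BTU
L = ΔR / (R/in) = 25.522/6.106 = 4.1798 in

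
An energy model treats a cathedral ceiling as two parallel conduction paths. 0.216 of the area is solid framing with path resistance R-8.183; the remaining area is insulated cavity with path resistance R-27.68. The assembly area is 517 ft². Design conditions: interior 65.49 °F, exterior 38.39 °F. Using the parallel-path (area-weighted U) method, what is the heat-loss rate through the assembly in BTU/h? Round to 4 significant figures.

766.7 BTU/h

U_eff = 0.784/27.68 + 0.216/8.183 = 0.028324 + 0.026396 = 0.05472
R_eff = 1/U_eff = 18.275 ft²·°F·h/BTU
Q = 517 × (65.49 − 38.39) / 18.275 = 766.66 BTU/h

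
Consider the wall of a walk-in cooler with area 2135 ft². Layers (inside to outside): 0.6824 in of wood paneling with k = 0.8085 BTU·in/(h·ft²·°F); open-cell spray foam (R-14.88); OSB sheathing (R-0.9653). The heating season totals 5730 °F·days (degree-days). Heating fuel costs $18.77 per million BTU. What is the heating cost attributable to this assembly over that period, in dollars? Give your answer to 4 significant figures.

0.6824/0.8085 = 0.84403
R_total = 0.84403 + 14.88 + 0.9653 = 16.689 ft²·°F·h/BTU
E = A × HDD × 24 / R = 2135 × 5730 × 24 / 16.689 = 17592000 BTU
Cost = 17592000/10⁶ × 18.77 = $330.21

330.2 dollars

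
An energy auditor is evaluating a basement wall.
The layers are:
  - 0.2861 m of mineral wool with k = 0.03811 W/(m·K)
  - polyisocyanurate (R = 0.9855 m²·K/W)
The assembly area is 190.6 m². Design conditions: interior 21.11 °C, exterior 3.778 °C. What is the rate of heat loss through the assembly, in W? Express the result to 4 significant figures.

0.2861/0.03811 = 7.5072
R_total = 7.5072 + 0.9855 = 8.4927 m²·K/W
Q = A·ΔT/R = 190.6 × (21.11 − 3.778) / 8.4927 = 388.98 W

389.0 W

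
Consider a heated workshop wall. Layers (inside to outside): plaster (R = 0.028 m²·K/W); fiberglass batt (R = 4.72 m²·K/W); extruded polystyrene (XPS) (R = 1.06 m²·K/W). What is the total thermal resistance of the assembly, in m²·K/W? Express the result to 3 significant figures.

5.81 m²·K/W

R_total = 0.028 + 4.72 + 1.06 = 5.808 m²·K/W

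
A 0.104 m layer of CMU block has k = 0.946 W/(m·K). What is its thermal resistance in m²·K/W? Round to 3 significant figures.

R = L/k = 0.104/0.946 = 0.1099 m²·K/W

0.110 m²·K/W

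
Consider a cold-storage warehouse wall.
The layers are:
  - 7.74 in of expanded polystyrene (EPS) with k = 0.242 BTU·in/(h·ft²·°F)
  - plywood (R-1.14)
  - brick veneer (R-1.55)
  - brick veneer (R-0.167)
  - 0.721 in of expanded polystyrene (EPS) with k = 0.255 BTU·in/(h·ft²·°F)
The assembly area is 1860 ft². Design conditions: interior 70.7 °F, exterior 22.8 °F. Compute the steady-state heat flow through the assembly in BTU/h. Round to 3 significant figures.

2370 BTU/h

7.74/0.242 = 31.98
0.721/0.255 = 2.827
R_total = 31.98 + 1.14 + 1.55 + 0.167 + 2.827 = 37.67 ft²·°F·h/BTU
Q = A·ΔT/R = 1860 × (70.7 − 22.8) / 37.67 = 2365 BTU/h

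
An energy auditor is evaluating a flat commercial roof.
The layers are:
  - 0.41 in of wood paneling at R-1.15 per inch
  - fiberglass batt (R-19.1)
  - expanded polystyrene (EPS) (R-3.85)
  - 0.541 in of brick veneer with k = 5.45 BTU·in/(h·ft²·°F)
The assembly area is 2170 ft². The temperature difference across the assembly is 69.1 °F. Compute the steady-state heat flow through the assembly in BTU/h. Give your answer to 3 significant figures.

6380 BTU/h

0.41 × 1.15 = 0.4715
0.541/5.45 = 0.09927
R_total = 0.4715 + 19.1 + 3.85 + 0.09927 = 23.52 ft²·°F·h/BTU
Q = A·ΔT/R = 2170 × 69.1 / 23.52 = 6375 BTU/h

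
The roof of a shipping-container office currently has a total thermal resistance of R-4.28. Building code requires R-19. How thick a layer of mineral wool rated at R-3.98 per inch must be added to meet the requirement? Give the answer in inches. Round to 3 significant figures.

3.70 in

ΔR = 19 − 4.28 = 14.72 ft²·°F·h/BTU
L = ΔR / (R/in) = 14.72/3.98 = 3.698 in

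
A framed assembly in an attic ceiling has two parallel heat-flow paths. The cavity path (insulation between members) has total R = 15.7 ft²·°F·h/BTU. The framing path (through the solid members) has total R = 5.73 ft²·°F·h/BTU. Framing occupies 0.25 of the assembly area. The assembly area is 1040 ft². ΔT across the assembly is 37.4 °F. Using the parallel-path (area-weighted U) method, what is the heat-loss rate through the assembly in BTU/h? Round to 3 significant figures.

3560 BTU/h

U_eff = 0.75/15.7 + 0.25/5.73 = 0.04777 + 0.04363 = 0.0914
R_eff = 1/U_eff = 10.94 ft²·°F·h/BTU
Q = 1040 × 37.4 / 10.94 = 3555 BTU/h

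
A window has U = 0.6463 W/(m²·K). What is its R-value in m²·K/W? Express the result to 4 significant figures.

R = 1/U = 1/0.6463 = 1.5473

1.547 m²·K/W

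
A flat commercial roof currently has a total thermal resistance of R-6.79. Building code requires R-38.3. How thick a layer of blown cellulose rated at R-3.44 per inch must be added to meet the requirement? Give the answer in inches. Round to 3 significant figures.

9.16 in

ΔR = 38.3 − 6.79 = 31.51 ft²·°F·h/BTU
L = ΔR / (R/in) = 31.51/3.44 = 9.16 in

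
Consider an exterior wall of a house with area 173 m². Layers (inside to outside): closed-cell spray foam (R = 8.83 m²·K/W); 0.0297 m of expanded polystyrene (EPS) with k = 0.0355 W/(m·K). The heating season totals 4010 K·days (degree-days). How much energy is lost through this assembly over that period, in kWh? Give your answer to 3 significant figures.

1720 kWh

0.0297/0.0355 = 0.8366
R_total = 8.83 + 0.8366 = 9.667 m²·K/W
E = A × HDD × 24 / R / 1000 = 173 × 4010 × 24 / 9.667 / 1000 = 1722 kWh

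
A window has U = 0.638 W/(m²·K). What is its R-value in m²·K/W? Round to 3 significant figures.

1.57 m²·K/W

R = 1/U = 1/0.638 = 1.567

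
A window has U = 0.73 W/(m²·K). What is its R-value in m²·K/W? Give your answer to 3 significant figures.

1.37 m²·K/W

R = 1/U = 1/0.73 = 1.37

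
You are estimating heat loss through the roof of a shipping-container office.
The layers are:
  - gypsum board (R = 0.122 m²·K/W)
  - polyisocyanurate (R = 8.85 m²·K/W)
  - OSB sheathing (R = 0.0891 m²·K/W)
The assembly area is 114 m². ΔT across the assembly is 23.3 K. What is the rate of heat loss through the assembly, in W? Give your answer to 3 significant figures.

R_total = 0.122 + 8.85 + 0.0891 = 9.061 m²·K/W
Q = A·ΔT/R = 114 × 23.3 / 9.061 = 293.1 W

293 W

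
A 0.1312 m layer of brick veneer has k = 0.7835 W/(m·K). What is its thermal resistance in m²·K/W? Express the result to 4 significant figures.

0.1675 m²·K/W

R = L/k = 0.1312/0.7835 = 0.16745 m²·K/W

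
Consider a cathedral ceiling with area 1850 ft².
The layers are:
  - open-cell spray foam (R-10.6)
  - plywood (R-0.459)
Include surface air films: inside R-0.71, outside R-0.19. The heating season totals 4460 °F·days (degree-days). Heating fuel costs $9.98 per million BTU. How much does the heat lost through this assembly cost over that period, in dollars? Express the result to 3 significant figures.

165 dollars

R_total = 0.71 + 10.6 + 0.459 + 0.19 = 11.96 ft²·°F·h/BTU
E = A × HDD × 24 / R = 1850 × 4460 × 24 / 11.96 = 16560000 BTU
Cost = 16560000/10⁶ × 9.98 = $165.3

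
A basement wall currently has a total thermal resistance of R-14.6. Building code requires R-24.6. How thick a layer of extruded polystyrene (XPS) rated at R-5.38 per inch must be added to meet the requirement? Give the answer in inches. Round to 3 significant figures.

ΔR = 24.6 − 14.6 = 10 ft²·°F·h/BTU
L = ΔR / (R/in) = 10/5.38 = 1.859 in

1.86 in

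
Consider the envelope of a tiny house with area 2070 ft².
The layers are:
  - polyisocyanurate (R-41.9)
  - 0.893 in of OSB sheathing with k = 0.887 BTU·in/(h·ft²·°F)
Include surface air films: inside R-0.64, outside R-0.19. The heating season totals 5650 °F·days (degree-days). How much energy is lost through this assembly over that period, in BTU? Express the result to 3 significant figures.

0.893/0.887 = 1.007
R_total = 0.64 + 41.9 + 1.007 + 0.19 = 43.74 ft²·°F·h/BTU
E = A × HDD × 24 / R = 2070 × 5650 × 24 / 43.74 = 6418000 BTU

6420000 BTU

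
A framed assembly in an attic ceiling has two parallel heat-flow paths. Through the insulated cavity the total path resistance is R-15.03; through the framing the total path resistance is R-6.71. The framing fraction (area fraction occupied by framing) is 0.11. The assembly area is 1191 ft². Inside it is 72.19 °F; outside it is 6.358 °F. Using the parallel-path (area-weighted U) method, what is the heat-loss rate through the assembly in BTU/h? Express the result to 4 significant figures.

U_eff = 0.89/15.03 + 0.11/6.71 = 0.059215 + 0.016393 = 0.075608
R_eff = 1/U_eff = 13.226 ft²·°F·h/BTU
Q = 1191 × (72.19 − 6.358) / 13.226 = 5928.1 BTU/h

5928 BTU/h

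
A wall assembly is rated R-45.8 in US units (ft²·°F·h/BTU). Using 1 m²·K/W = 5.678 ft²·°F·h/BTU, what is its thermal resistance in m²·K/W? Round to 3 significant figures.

8.07 m²·K/W

R_SI = 45.8/5.678 = 8.066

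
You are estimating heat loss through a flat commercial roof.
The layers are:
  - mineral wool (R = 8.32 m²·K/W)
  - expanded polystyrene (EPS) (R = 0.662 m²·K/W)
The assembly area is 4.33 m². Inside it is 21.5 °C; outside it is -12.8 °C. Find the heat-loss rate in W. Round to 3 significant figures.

16.5 W

R_total = 8.32 + 0.662 = 8.982 m²·K/W
Q = A·ΔT/R = 4.33 × (21.5 − (-12.8)) / 8.982 = 16.54 W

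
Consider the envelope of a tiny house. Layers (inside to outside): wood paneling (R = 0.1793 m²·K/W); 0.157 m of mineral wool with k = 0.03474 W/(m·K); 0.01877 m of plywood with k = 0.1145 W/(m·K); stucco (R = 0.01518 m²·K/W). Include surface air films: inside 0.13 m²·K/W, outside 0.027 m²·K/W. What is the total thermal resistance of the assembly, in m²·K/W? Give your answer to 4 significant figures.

0.157/0.03474 = 4.5193
0.01877/0.1145 = 0.16393
R_total = 0.13 + 0.1793 + 4.5193 + 0.16393 + 0.01518 + 0.027 = 5.0347 m²·K/W

5.035 m²·K/W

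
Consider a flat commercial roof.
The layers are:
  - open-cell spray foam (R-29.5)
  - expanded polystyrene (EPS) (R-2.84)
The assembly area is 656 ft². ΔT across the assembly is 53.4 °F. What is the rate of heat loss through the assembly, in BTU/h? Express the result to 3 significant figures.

1080 BTU/h

R_total = 29.5 + 2.84 = 32.34 ft²·°F·h/BTU
Q = A·ΔT/R = 656 × 53.4 / 32.34 = 1083 BTU/h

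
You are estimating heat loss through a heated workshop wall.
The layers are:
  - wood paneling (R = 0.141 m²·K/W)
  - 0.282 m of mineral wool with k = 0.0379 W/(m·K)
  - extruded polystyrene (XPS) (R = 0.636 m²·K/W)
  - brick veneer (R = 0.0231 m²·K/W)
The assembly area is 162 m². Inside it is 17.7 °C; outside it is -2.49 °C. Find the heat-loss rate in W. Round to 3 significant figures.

397 W

0.282/0.0379 = 7.441
R_total = 0.141 + 7.441 + 0.636 + 0.0231 = 8.241 m²·K/W
Q = A·ΔT/R = 162 × (17.7 − (-2.49)) / 8.241 = 396.9 W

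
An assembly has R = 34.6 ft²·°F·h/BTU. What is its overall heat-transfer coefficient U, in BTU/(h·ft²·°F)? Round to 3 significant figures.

0.0289 BTU/(h·ft²·°F)

U = 1/R = 1/34.6 = 0.0289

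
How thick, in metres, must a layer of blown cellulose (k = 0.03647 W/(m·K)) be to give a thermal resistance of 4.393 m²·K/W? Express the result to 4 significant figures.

L = R·k = 4.393 × 0.03647 = 0.16021 m

0.1602 m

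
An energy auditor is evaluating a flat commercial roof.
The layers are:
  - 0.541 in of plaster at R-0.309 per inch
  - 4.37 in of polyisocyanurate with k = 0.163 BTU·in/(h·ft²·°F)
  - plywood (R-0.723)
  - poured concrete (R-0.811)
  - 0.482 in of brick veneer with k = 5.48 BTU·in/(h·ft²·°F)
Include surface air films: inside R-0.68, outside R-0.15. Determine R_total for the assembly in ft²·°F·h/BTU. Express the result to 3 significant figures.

29.4 ft²·°F·h/BTU

0.541 × 0.309 = 0.1672
4.37/0.163 = 26.81
0.482/5.48 = 0.08796
R_total = 0.68 + 0.1672 + 26.81 + 0.723 + 0.811 + 0.08796 + 0.15 = 29.43 ft²·°F·h/BTU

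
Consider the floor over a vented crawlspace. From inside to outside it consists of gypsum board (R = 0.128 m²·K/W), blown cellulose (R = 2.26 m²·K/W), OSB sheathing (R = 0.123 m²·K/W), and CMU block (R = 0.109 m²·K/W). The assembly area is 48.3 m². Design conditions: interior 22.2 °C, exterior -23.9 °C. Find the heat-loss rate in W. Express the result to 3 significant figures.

R_total = 0.128 + 2.26 + 0.123 + 0.109 = 2.62 m²·K/W
Q = A·ΔT/R = 48.3 × (22.2 − (-23.9)) / 2.62 = 849.9 W

850 W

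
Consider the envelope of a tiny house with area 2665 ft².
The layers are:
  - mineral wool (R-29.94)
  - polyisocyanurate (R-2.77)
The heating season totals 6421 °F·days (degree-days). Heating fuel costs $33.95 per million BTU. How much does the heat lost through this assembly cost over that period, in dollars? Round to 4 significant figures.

426.3 dollars

R_total = 29.94 + 2.77 = 32.71 ft²·°F·h/BTU
E = A × HDD × 24 / R = 2665 × 6421 × 24 / 32.71 = 12555000 BTU
Cost = 12555000/10⁶ × 33.95 = $426.26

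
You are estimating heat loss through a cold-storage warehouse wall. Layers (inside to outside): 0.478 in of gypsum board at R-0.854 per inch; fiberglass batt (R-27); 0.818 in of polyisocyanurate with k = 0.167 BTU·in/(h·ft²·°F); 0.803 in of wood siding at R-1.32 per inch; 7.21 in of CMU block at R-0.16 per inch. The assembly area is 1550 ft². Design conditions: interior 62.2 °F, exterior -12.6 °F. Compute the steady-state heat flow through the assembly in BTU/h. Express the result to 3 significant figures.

3360 BTU/h

0.478 × 0.854 = 0.4082
0.818/0.167 = 4.898
0.803 × 1.32 = 1.06
7.21 × 0.16 = 1.154
R_total = 0.4082 + 27 + 4.898 + 1.06 + 1.154 = 34.52 ft²·°F·h/BTU
Q = A·ΔT/R = 1550 × (62.2 − (-12.6)) / 34.52 = 3359 BTU/h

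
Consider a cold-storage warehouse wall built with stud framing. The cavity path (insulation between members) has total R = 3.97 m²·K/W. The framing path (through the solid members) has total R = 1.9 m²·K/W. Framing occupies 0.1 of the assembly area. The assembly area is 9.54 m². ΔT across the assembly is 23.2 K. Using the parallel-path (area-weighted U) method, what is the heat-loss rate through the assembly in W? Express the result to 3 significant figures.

U_eff = 0.9/3.97 + 0.1/1.9 = 0.2267 + 0.05263 = 0.2793
R_eff = 1/U_eff = 3.58 m²·K/W
Q = 9.54 × 23.2 / 3.58 = 61.82 W

61.8 W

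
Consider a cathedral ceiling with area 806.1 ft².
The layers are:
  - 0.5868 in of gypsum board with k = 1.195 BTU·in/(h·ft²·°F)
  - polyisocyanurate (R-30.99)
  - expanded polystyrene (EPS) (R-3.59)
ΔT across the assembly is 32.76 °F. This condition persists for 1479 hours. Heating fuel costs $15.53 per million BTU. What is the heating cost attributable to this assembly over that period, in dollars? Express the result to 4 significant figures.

0.5868/1.195 = 0.49105
R_total = 0.49105 + 30.99 + 3.59 = 35.071 ft²·°F·h/BTU
Q = 806.1 × 32.76 / 35.071 = 752.98 BTU/h
E = 752.98 × 1479 = 1113700 BTU
Cost = 1113700/10⁶ × 15.53 = $17.295

17.30 dollars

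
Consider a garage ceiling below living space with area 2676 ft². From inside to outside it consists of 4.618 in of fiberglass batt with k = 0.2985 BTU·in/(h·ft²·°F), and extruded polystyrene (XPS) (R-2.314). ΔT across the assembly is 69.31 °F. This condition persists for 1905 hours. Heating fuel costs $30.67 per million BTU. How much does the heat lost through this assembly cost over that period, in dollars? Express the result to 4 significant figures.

609.3 dollars

4.618/0.2985 = 15.471
R_total = 15.471 + 2.314 = 17.785 ft²·°F·h/BTU
Q = 2676 × 69.31 / 17.785 = 10429 BTU/h
E = 10429 × 1905 = 19867000 BTU
Cost = 19867000/10⁶ × 30.67 = $609.32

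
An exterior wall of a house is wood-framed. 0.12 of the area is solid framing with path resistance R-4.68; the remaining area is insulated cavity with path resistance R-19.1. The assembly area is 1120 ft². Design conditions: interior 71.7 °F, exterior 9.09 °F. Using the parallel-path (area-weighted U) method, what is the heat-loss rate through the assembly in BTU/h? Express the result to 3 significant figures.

5030 BTU/h

U_eff = 0.88/19.1 + 0.12/4.68 = 0.04607 + 0.02564 = 0.07171
R_eff = 1/U_eff = 13.94 ft²·°F·h/BTU
Q = 1120 × (71.7 − 9.09) / 13.94 = 5029 BTU/h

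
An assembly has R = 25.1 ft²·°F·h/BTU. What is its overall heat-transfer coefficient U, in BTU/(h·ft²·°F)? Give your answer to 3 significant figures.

0.0398 BTU/(h·ft²·°F)

U = 1/R = 1/25.1 = 0.03984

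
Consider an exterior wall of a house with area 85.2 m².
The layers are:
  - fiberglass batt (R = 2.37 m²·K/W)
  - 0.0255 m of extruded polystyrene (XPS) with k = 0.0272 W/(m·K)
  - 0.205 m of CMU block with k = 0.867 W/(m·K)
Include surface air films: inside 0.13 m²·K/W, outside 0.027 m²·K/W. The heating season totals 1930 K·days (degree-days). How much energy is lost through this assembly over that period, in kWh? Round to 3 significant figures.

1070 kWh

0.0255/0.0272 = 0.9375
0.205/0.867 = 0.2364
R_total = 0.13 + 2.37 + 0.9375 + 0.2364 + 0.027 = 3.701 m²·K/W
E = A × HDD × 24 / R / 1000 = 85.2 × 1930 × 24 / 3.701 / 1000 = 1066 kWh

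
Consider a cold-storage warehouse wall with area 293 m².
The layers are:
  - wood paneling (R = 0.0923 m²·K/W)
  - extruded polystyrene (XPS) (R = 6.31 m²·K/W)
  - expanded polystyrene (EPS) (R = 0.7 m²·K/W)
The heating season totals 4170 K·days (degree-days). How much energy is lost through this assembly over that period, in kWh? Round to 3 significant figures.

R_total = 0.0923 + 6.31 + 0.7 = 7.102 m²·K/W
E = A × HDD × 24 / R / 1000 = 293 × 4170 × 24 / 7.102 / 1000 = 4129 kWh

4130 kWh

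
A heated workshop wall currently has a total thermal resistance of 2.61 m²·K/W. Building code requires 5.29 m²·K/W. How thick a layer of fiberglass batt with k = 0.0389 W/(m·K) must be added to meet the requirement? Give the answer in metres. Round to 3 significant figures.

ΔR = 5.29 − 2.61 = 2.68 m²·K/W
L = ΔR × k = 2.68 × 0.0389 = 0.1043 m

0.104 m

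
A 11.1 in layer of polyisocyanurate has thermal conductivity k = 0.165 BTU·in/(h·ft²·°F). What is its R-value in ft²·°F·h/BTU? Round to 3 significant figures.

67.3 ft²·°F·h/BTU

R = L/k = 11.1/0.165 = 67.27 ft²·°F·h/BTU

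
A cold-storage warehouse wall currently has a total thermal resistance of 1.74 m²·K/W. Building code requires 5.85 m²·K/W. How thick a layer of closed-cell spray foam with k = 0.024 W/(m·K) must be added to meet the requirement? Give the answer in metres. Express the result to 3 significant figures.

ΔR = 5.85 − 1.74 = 4.11 m²·K/W
L = ΔR × k = 4.11 × 0.024 = 0.09864 m

0.0986 m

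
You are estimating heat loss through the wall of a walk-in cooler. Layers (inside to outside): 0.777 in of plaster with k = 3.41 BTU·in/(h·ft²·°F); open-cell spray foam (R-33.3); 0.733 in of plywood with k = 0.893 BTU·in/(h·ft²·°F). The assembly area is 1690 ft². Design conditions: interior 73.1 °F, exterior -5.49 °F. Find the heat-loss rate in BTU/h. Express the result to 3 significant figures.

3870 BTU/h

0.777/3.41 = 0.2279
0.733/0.893 = 0.8208
R_total = 0.2279 + 33.3 + 0.8208 = 34.35 ft²·°F·h/BTU
Q = A·ΔT/R = 1690 × (73.1 − (-5.49)) / 34.35 = 3867 BTU/h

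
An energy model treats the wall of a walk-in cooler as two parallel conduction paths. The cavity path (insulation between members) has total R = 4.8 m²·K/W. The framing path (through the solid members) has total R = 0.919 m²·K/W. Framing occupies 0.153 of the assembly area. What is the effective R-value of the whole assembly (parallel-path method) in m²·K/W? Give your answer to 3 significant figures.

U_eff = 0.847/4.8 + 0.153/0.919 = 0.1765 + 0.1665 = 0.3429
R_eff = 1/U_eff = 2.916 m²·K/W

2.92 m²·K/W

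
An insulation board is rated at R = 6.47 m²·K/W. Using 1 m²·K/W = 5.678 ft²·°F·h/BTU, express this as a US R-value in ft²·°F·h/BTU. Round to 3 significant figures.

R_US = 6.47 × 5.678 = 36.74

36.7 ft²·°F·h/BTU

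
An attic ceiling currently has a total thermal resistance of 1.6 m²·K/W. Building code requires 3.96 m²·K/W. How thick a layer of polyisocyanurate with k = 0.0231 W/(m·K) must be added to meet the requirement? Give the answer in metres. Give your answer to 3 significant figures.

0.0545 m

ΔR = 3.96 − 1.6 = 2.36 m²·K/W
L = ΔR × k = 2.36 × 0.0231 = 0.05452 m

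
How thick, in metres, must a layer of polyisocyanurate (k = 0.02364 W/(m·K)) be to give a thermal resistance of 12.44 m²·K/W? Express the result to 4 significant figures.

L = R·k = 12.44 × 0.02364 = 0.29408 m

0.2941 m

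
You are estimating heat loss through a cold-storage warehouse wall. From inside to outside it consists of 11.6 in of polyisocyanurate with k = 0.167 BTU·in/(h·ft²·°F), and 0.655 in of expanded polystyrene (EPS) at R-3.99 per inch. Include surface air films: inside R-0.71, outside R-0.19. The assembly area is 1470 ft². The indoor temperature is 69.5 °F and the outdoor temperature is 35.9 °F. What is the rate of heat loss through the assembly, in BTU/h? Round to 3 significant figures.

11.6/0.167 = 69.46
0.655 × 3.99 = 2.613
R_total = 0.71 + 69.46 + 2.613 + 0.19 = 72.97 ft²·°F·h/BTU
Q = A·ΔT/R = 1470 × (69.5 − 35.9) / 72.97 = 676.8 BTU/h

677 BTU/h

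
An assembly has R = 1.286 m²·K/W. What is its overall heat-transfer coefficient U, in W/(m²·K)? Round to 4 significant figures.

U = 1/R = 1/1.286 = 0.7776

0.7776 W/(m²·K)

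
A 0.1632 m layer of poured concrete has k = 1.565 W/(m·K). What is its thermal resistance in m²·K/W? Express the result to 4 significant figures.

0.1043 m²·K/W

R = L/k = 0.1632/1.565 = 0.10428 m²·K/W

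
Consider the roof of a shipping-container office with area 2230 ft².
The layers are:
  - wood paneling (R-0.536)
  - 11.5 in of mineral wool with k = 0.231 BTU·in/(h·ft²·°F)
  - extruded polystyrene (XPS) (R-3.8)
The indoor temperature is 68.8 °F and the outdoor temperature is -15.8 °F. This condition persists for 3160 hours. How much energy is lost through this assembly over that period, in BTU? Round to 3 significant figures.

11000000 BTU

11.5/0.231 = 49.78
R_total = 0.536 + 49.78 + 3.8 = 54.12 ft²·°F·h/BTU
Q = 2230 × (68.8 − (-15.8)) / 54.12 = 3486 BTU/h
E = 3486 × 3160 = 11020000 BTU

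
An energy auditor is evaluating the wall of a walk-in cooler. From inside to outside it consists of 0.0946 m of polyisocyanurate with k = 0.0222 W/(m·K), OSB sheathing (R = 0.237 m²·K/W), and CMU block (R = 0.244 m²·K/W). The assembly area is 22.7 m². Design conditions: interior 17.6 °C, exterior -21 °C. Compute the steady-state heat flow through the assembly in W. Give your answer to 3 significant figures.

185 W

0.0946/0.0222 = 4.261
R_total = 4.261 + 0.237 + 0.244 = 4.742 m²·K/W
Q = A·ΔT/R = 22.7 × (17.6 − (-21)) / 4.742 = 184.8 W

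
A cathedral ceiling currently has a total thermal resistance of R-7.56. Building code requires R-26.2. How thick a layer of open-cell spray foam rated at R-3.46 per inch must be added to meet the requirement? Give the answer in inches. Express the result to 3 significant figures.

ΔR = 26.2 − 7.56 = 18.64 ft²·°F·h/BTU
L = ΔR / (R/in) = 18.64/3.46 = 5.387 in

5.39 in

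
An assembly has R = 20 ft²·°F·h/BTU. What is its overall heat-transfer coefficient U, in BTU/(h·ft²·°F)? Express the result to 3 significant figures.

U = 1/R = 1/20 = 0.05

0.0500 BTU/(h·ft²·°F)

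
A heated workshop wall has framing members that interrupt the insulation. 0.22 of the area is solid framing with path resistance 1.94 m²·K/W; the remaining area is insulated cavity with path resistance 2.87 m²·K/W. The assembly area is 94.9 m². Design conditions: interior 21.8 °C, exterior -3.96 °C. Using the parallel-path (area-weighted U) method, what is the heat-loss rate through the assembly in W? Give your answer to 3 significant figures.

U_eff = 0.78/2.87 + 0.22/1.94 = 0.2718 + 0.1134 = 0.3852
R_eff = 1/U_eff = 2.596 m²·K/W
Q = 94.9 × (21.8 − (-3.96)) / 2.596 = 941.6 W

942 W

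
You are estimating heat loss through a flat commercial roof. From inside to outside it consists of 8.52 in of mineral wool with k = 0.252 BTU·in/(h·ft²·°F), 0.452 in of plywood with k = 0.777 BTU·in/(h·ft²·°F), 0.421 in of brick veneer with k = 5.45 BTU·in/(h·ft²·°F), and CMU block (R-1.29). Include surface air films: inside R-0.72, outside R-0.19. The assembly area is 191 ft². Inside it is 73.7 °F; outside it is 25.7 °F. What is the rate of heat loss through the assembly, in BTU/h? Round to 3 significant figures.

8.52/0.252 = 33.81
0.452/0.777 = 0.5817
0.421/5.45 = 0.07725
R_total = 0.72 + 33.81 + 0.5817 + 0.07725 + 1.29 + 0.19 = 36.67 ft²·°F·h/BTU
Q = A·ΔT/R = 191 × (73.7 − 25.7) / 36.67 = 250 BTU/h

250 BTU/h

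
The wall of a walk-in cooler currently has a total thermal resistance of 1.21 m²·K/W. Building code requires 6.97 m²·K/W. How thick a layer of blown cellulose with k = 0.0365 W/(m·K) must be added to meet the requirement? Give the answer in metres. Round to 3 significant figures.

0.210 m

ΔR = 6.97 − 1.21 = 5.76 m²·K/W
L = ΔR × k = 5.76 × 0.0365 = 0.2102 m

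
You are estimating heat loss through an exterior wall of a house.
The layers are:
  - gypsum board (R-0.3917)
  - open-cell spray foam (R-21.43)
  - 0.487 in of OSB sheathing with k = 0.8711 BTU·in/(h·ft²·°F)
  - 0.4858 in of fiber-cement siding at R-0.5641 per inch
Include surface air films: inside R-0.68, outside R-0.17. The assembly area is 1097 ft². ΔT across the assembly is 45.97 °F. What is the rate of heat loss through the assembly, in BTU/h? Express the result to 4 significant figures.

0.487/0.8711 = 0.55906
0.4858 × 0.5641 = 0.27404
R_total = 0.68 + 0.3917 + 21.43 + 0.55906 + 0.27404 + 0.17 = 23.505 ft²·°F·h/BTU
Q = A·ΔT/R = 1097 × 45.97 / 23.505 = 2145.5 BTU/h

2145 BTU/h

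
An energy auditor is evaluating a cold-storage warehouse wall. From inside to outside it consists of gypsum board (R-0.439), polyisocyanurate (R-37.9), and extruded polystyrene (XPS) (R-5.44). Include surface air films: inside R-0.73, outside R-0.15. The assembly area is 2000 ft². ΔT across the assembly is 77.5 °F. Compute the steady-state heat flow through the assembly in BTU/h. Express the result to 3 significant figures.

3470 BTU/h

R_total = 0.73 + 0.439 + 37.9 + 5.44 + 0.15 = 44.66 ft²·°F·h/BTU
Q = A·ΔT/R = 2000 × 77.5 / 44.66 = 3471 BTU/h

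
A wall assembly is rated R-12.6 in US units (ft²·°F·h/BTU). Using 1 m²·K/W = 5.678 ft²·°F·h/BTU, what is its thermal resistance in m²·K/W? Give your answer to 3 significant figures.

R_SI = 12.6/5.678 = 2.219

2.22 m²·K/W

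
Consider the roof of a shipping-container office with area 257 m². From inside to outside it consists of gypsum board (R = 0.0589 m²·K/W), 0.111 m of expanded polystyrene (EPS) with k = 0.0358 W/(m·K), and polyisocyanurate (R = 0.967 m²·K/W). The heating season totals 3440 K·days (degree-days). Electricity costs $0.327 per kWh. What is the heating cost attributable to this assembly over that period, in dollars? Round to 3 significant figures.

1680 dollars

0.111/0.0358 = 3.101
R_total = 0.0589 + 3.101 + 0.967 = 4.126 m²·K/W
E = A × HDD × 24 / R / 1000 = 257 × 3440 × 24 / 4.126 / 1000 = 5142 kWh
Cost = 5142 × 0.327 = $1681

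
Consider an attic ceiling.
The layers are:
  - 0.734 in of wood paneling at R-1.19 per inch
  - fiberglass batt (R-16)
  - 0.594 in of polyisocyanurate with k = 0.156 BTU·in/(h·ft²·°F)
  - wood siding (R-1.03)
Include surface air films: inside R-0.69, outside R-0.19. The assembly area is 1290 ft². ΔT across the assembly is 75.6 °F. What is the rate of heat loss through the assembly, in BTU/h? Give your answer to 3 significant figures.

4320 BTU/h

0.734 × 1.19 = 0.8735
0.594/0.156 = 3.808
R_total = 0.69 + 0.8735 + 16 + 3.808 + 1.03 + 0.19 = 22.59 ft²·°F·h/BTU
Q = A·ΔT/R = 1290 × 75.6 / 22.59 = 4317 BTU/h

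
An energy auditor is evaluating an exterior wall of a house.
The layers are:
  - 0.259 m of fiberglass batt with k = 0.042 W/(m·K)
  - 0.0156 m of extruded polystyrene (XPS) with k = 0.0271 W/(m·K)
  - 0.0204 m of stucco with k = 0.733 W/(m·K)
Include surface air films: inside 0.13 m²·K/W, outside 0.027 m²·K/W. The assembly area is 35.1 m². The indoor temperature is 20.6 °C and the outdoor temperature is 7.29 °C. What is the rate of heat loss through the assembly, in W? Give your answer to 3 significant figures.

0.259/0.042 = 6.167
0.0156/0.0271 = 0.5756
0.0204/0.733 = 0.02783
R_total = 0.13 + 6.167 + 0.5756 + 0.02783 + 0.027 = 6.927 m²·K/W
Q = A·ΔT/R = 35.1 × (20.6 − 7.29) / 6.927 = 67.44 W

67.4 W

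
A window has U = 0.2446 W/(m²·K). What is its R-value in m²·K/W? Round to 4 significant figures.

R = 1/U = 1/0.2446 = 4.0883

4.088 m²·K/W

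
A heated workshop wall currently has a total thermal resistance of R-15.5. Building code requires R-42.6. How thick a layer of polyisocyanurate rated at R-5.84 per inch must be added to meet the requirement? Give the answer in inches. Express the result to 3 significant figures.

ΔR = 42.6 − 15.5 = 27.1 ft²·°F·h/BTU
L = ΔR / (R/in) = 27.1/5.84 = 4.64 in

4.64 in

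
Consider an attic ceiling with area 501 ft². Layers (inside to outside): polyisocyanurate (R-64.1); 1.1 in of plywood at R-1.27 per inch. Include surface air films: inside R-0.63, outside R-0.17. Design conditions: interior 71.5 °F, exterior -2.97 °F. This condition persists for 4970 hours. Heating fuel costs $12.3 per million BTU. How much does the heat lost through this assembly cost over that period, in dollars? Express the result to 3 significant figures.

34.4 dollars

1.1 × 1.27 = 1.397
R_total = 0.63 + 64.1 + 1.397 + 0.17 = 66.3 ft²·°F·h/BTU
Q = 501 × (71.5 − (-2.97)) / 66.3 = 562.8 BTU/h
E = 562.8 × 4970 = 2797000 BTU
Cost = 2797000/10⁶ × 12.3 = $34.4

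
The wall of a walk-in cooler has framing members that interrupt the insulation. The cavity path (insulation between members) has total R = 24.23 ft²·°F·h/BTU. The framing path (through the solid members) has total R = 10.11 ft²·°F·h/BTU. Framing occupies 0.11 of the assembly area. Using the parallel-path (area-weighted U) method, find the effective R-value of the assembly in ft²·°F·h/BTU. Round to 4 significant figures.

U_eff = 0.89/24.23 + 0.11/10.11 = 0.036731 + 0.01088 = 0.047612
R_eff = 1/U_eff = 21.003 ft²·°F·h/BTU

21.00 ft²·°F·h/BTU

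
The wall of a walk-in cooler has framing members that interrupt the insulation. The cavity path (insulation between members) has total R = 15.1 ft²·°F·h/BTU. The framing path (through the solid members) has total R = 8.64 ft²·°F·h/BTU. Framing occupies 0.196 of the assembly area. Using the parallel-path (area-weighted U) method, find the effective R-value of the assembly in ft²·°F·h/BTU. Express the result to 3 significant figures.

U_eff = 0.804/15.1 + 0.196/8.64 = 0.05325 + 0.02269 = 0.07593
R_eff = 1/U_eff = 13.17 ft²·°F·h/BTU

13.2 ft²·°F·h/BTU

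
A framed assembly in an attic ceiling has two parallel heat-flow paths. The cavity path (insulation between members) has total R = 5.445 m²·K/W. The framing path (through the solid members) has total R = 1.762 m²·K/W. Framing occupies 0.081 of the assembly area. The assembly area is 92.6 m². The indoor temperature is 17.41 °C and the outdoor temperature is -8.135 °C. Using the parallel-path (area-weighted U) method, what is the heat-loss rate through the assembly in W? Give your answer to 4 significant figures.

508.0 W

U_eff = 0.919/5.445 + 0.081/1.762 = 0.16878 + 0.04597 = 0.21475
R_eff = 1/U_eff = 4.6566 m²·K/W
Q = 92.6 × (17.41 − (-8.135)) / 4.6566 = 507.98 W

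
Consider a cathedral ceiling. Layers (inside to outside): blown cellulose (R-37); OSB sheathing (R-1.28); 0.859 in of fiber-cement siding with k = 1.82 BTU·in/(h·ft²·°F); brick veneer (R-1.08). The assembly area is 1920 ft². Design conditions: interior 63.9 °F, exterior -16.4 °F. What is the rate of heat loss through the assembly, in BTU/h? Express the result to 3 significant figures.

3870 BTU/h

0.859/1.82 = 0.472
R_total = 37 + 1.28 + 0.472 + 1.08 = 39.83 ft²·°F·h/BTU
Q = A·ΔT/R = 1920 × (63.9 − (-16.4)) / 39.83 = 3871 BTU/h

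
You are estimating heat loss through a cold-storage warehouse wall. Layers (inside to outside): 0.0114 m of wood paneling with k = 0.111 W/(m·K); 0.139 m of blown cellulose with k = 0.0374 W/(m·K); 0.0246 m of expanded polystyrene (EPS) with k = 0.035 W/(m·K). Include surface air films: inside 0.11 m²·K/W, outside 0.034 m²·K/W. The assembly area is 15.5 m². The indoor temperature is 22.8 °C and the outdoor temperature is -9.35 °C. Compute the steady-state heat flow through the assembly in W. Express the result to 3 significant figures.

0.0114/0.111 = 0.1027
0.139/0.0374 = 3.717
0.0246/0.035 = 0.7029
R_total = 0.11 + 0.1027 + 3.717 + 0.7029 + 0.034 = 4.666 m²·K/W
Q = A·ΔT/R = 15.5 × (22.8 − (-9.35)) / 4.666 = 106.8 W

107 W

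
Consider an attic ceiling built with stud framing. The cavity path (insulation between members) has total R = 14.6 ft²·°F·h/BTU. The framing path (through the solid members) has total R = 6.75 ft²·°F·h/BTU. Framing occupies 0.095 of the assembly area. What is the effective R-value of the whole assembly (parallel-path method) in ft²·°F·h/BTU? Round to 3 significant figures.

U_eff = 0.905/14.6 + 0.095/6.75 = 0.06199 + 0.01407 = 0.07606
R_eff = 1/U_eff = 13.15 ft²·°F·h/BTU

13.1 ft²·°F·h/BTU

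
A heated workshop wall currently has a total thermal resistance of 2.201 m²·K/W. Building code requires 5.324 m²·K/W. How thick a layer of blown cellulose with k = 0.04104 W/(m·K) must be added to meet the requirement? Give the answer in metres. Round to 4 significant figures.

0.1282 m

ΔR = 5.324 − 2.201 = 3.123 m²·K/W
L = ΔR × k = 3.123 × 0.04104 = 0.12817 m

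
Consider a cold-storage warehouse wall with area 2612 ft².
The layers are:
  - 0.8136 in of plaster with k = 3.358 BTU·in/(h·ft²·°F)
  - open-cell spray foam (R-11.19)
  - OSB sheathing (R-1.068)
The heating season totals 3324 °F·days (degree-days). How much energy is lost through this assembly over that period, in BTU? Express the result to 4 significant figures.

0.8136/3.358 = 0.24229
R_total = 0.24229 + 11.19 + 1.068 = 12.5 ft²·°F·h/BTU
E = A × HDD × 24 / R = 2612 × 3324 × 24 / 12.5 = 16670000 BTU

16670000 BTU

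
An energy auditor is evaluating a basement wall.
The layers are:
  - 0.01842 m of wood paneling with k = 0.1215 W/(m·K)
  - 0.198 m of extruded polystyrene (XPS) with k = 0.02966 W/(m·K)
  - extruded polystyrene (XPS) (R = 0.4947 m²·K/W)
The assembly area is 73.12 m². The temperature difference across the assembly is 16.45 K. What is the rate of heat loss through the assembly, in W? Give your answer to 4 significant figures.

0.01842/0.1215 = 0.1516
0.198/0.02966 = 6.6757
R_total = 0.1516 + 6.6757 + 0.4947 = 7.322 m²·K/W
Q = A·ΔT/R = 73.12 × 16.45 / 7.322 = 164.28 W

164.3 W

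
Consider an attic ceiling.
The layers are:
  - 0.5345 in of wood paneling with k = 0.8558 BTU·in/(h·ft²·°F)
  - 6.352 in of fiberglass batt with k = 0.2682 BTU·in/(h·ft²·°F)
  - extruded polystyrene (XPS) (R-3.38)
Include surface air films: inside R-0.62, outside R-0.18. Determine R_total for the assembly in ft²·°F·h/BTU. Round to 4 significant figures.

0.5345/0.8558 = 0.62456
6.352/0.2682 = 23.684
R_total = 0.62 + 0.62456 + 23.684 + 3.38 + 0.18 = 28.488 ft²·°F·h/BTU

28.49 ft²·°F·h/BTU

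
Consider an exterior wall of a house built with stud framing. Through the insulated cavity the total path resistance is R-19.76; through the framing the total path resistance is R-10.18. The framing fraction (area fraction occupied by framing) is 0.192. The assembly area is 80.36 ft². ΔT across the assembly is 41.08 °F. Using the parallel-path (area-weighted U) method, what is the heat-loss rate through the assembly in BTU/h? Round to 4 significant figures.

U_eff = 0.808/19.76 + 0.192/10.18 = 0.040891 + 0.018861 = 0.059751
R_eff = 1/U_eff = 16.736 ft²·°F·h/BTU
Q = 80.36 × 41.08 / 16.736 = 197.25 BTU/h

197.2 BTU/h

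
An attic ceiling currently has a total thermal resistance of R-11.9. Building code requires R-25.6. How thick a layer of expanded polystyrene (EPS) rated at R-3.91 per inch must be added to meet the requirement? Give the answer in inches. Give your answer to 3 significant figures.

3.50 in

ΔR = 25.6 − 11.9 = 13.7 ft²·°F·h/BTU
L = ΔR / (R/in) = 13.7/3.91 = 3.504 in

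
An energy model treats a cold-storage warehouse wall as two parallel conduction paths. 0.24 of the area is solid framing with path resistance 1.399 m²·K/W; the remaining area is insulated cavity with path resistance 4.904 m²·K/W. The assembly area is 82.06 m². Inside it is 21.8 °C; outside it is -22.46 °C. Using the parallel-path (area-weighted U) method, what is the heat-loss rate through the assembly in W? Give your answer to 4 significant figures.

1186 W

U_eff = 0.76/4.904 + 0.24/1.399 = 0.15498 + 0.17155 = 0.32653
R_eff = 1/U_eff = 3.0625 m²·K/W
Q = 82.06 × (21.8 − (-22.46)) / 3.0625 = 1185.9 W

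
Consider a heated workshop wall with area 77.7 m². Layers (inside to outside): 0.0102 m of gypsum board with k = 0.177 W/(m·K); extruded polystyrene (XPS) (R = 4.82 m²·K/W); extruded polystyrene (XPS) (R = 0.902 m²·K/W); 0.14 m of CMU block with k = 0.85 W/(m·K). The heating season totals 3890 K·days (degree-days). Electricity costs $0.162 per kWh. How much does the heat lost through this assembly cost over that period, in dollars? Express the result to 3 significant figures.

198 dollars

0.0102/0.177 = 0.05763
0.14/0.85 = 0.1647
R_total = 0.05763 + 4.82 + 0.902 + 0.1647 = 5.944 m²·K/W
E = A × HDD × 24 / R / 1000 = 77.7 × 3890 × 24 / 5.944 / 1000 = 1220 kWh
Cost = 1220 × 0.162 = $197.7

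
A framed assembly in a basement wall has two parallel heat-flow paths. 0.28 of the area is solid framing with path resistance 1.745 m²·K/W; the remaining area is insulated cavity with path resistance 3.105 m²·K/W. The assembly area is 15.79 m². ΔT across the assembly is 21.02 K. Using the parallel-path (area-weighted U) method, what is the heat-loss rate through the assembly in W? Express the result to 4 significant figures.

U_eff = 0.72/3.105 + 0.28/1.745 = 0.23188 + 0.16046 = 0.39234
R_eff = 1/U_eff = 2.5488 m²·K/W
Q = 15.79 × 21.02 / 2.5488 = 130.22 W

130.2 W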